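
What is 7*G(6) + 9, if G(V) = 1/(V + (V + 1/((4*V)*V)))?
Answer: 2367/247 ≈ 9.5830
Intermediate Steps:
G(V) = 1/(2*V + 1/(4*V**2)) (G(V) = 1/(V + (V + 1/(4*V**2))) = 1/(2*V + 1/(4*V**2)))
7*G(6) + 9 = 7*(4*6**2/(1 + 8*6**3)) + 9 = 7*(4*36/(1 + 8*216)) + 9 = 7*(4*36/(1 + 1728)) + 9 = 7*(4*36/1729) + 9 = 7*(4*36*(1/1729)) + 9 = 7*(144/1729) + 9 = 144/247 + 9 = 2367/247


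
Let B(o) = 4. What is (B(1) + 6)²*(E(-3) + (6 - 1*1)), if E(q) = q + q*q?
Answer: 1100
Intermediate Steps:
E(q) = q + q²
(B(1) + 6)²*(E(-3) + (6 - 1*1)) = (4 + 6)²*(-3*(1 - 3) + (6 - 1*1)) = 10²*(-3*(-2) + (6 - 1)) = 100*(6 + 5) = 100*11 = 1100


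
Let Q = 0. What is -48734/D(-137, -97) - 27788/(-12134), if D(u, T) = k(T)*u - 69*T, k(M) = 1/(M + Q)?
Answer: -9828865107/1969827493 ≈ -4.9897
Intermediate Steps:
k(M) = 1/M (k(M) = 1/(M + 0) = 1/M)
D(u, T) = -69*T + u/T (D(u, T) = u/T - 69*T = -69*T + u/T)
-48734/D(-137, -97) - 27788/(-12134) = -48734/(-69*(-97) - 137/(-97)) - 27788/(-12134) = -48734/(6693 - 137*(-1/97)) - 27788*(-1/12134) = -48734/(6693 + 137/97) + 13894/6067 = -48734/649358/97 + 13894/6067 = -48734*97/649358 + 13894/6067 = -2363599/324679 + 13894/6067 = -9828865107/1969827493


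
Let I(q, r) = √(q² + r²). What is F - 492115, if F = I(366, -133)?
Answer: -492115 + √151645 ≈ -4.9173e+5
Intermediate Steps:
F = √151645 (F = √(366² + (-133)²) = √(133956 + 17689) = √151645 ≈ 389.42)
F - 492115 = √151645 - 492115 = -492115 + √151645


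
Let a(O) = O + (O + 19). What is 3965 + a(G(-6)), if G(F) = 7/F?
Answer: 11945/3 ≈ 3981.7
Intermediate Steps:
a(O) = 19 + 2*O (a(O) = O + (19 + O) = 19 + 2*O)
3965 + a(G(-6)) = 3965 + (19 + 2*(7/(-6))) = 3965 + (19 + 2*(7*(-⅙))) = 3965 + (19 + 2*(-7/6)) = 3965 + (19 - 7/3) = 3965 + 50/3 = 11945/3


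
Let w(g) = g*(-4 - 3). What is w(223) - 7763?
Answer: -9324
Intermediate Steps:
w(g) = -7*g (w(g) = g*(-7) = -7*g)
w(223) - 7763 = -7*223 - 7763 = -1561 - 7763 = -9324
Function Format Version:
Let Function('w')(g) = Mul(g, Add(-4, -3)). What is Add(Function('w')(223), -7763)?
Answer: -9324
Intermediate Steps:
Function('w')(g) = Mul(-7, g) (Function('w')(g) = Mul(g, -7) = Mul(-7, g))
Add(Function('w')(223), -7763) = Add(Mul(-7, 223), -7763) = Add(-1561, -7763) = -9324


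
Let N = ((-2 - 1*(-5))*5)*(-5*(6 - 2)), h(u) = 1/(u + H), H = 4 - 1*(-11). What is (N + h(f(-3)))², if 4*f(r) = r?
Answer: 292273216/3249 ≈ 89958.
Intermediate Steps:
f(r) = r/4
H = 15 (H = 4 + 11 = 15)
h(u) = 1/(15 + u) (h(u) = 1/(u + 15) = 1/(15 + u))
N = -300 (N = ((-2 + 5)*5)*(-5*4) = (3*5)*(-20) = 15*(-20) = -300)
(N + h(f(-3)))² = (-300 + 1/(15 + (¼)*(-3)))² = (-300 + 1/(15 - ¾))² = (-300 + 1/(57/4))² = (-300 + 4/57)² = (-17096/57)² = 292273216/3249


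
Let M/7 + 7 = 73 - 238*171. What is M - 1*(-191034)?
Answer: -93390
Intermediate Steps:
M = -284424 (M = -49 + 7*(73 - 238*171) = -49 + 7*(73 - 40698) = -49 + 7*(-40625) = -49 - 284375 = -284424)
M - 1*(-191034) = -284424 - 1*(-191034) = -284424 + 191034 = -93390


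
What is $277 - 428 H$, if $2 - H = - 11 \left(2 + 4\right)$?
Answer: $-28827$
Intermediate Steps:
$H = 68$ ($H = 2 - - 11 \left(2 + 4\right) = 2 - \left(-11\right) 6 = 2 - -66 = 2 + 66 = 68$)
$277 - 428 H = 277 - 29104 = -28827$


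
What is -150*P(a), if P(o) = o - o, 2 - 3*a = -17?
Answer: 0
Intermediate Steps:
a = 19/3 (a = ⅔ - ⅓*(-17) = ⅔ + 17/3 = 19/3 ≈ 6.3333)
P(o) = 0
-150*P(a) = -150*0 = 0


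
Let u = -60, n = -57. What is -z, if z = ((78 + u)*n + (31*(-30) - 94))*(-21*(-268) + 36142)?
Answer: 85628500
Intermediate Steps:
z = -85628500 (z = ((78 - 60)*(-57) + (31*(-30) - 94))*(-21*(-268) + 36142) = (18*(-57) + (-930 - 94))*(5628 + 36142) = (-1026 - 1024)*41770 = -2050*41770 = -85628500)
-z = -1*(-85628500) = 85628500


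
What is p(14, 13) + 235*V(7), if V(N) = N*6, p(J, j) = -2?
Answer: 9868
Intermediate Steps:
V(N) = 6*N
p(14, 13) + 235*V(7) = -2 + 235*(6*7) = -2 + 235*42 = -2 + 9870 = 9868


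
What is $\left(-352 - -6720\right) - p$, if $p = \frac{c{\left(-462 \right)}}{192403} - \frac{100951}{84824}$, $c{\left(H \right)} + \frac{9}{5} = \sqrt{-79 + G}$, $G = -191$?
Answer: $\frac{519738400712161}{81601960360} - \frac{3 i \sqrt{30}}{192403} \approx 6369.2 - 8.5402 \cdot 10^{-5} i$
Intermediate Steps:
$c{\left(H \right)} = - \frac{9}{5} + 3 i \sqrt{30}$ ($c{\left(H \right)} = - \frac{9}{5} + \sqrt{-79 - 191} = - \frac{9}{5} + \sqrt{-270} = - \frac{9}{5} + 3 i \sqrt{30}$)
$p = - \frac{97117139681}{81601960360} + \frac{3 i \sqrt{30}}{192403}$ ($p = \frac{- \frac{9}{5} + 3 i \sqrt{30}}{192403} - \frac{100951}{84824} = \left(- \frac{9}{5} + 3 i \sqrt{30}\right) \frac{1}{192403} - \frac{100951}{84824} = \left(- \frac{9}{962015} + \frac{3 i \sqrt{30}}{192403}\right) - \frac{100951}{84824} = - \frac{97117139681}{81601960360} + \frac{3 i \sqrt{30}}{192403} \approx -1.1901 + 8.5402 \cdot 10^{-5} i$)
$\left(-352 - -6720\right) - p = \left(-352 - -6720\right) - \left(- \frac{97117139681}{81601960360} + \frac{3 i \sqrt{30}}{192403}\right) = \left(-352 + 6720\right) + \left(\frac{97117139681}{81601960360} - \frac{3 i \sqrt{30}}{192403}\right) = 6368 + \left(\frac{97117139681}{81601960360} - \frac{3 i \sqrt{30}}{192403}\right) = \frac{519738400712161}{81601960360} - \frac{3 i \sqrt{30}}{192403}$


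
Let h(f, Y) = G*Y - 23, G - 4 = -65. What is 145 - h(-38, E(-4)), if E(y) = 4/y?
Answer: 107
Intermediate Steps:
G = -61 (G = 4 - 65 = -61)
h(f, Y) = -23 - 61*Y (h(f, Y) = -61*Y - 23 = -23 - 61*Y)
145 - h(-38, E(-4)) = 145 - (-23 - 244/(-4)) = 145 - (-23 - 244*(-1)/4) = 145 - (-23 - 61*(-1)) = 145 - (-23 + 61) = 145 - 1*38 = 145 - 38 = 107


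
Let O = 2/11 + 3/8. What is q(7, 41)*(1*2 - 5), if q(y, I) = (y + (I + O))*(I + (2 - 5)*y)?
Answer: -64095/22 ≈ -2913.4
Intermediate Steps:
O = 49/88 (O = 2*(1/11) + 3*(⅛) = 2/11 + 3/8 = 49/88 ≈ 0.55682)
q(y, I) = (I - 3*y)*(49/88 + I + y) (q(y, I) = (y + (I + 49/88))*(I + (2 - 5)*y) = (y + (49/88 + I))*(I - 3*y) = (49/88 + I + y)*(I - 3*y) = (I - 3*y)*(49/88 + I + y))
q(7, 41)*(1*2 - 5) = (41² - 3*7² - 147/88*7 + (49/88)*41 - 2*41*7)*(1*2 - 5) = (1681 - 3*49 - 1029/88 + 2009/88 - 574)*(2 - 5) = (1681 - 147 - 1029/88 + 2009/88 - 574)*(-3) = (21365/22)*(-3) = -64095/22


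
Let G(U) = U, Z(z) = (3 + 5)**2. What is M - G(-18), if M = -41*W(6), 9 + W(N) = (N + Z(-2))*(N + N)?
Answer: -34053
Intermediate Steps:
Z(z) = 64 (Z(z) = 8**2 = 64)
W(N) = -9 + 2*N*(64 + N) (W(N) = -9 + (N + 64)*(N + N) = -9 + (64 + N)*(2*N) = -9 + 2*N*(64 + N))
M = -34071 (M = -41*(-9 + 2*6**2 + 128*6) = -41*(-9 + 2*36 + 768) = -41*(-9 + 72 + 768) = -41*831 = -34071)
M - G(-18) = -34071 - 1*(-18) = -34071 + 18 = -34053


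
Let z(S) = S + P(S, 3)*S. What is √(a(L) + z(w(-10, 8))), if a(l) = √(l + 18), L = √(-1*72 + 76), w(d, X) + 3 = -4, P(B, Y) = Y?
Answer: √(-28 + 2*√5) ≈ 4.8506*I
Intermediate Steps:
w(d, X) = -7 (w(d, X) = -3 - 4 = -7)
L = 2 (L = √(-72 + 76) = √4 = 2)
a(l) = √(18 + l)
z(S) = 4*S (z(S) = S + 3*S = 4*S)
√(a(L) + z(w(-10, 8))) = √(√(18 + 2) + 4*(-7)) = √(√20 - 28) = √(2*√5 - 28) = √(-28 + 2*√5)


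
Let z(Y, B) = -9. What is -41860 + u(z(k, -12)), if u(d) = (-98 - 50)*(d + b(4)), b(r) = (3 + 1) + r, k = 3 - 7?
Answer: -41712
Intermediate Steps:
k = -4
b(r) = 4 + r
u(d) = -1184 - 148*d (u(d) = (-98 - 50)*(d + (4 + 4)) = -148*(d + 8) = -148*(8 + d) = -1184 - 148*d)
-41860 + u(z(k, -12)) = -41860 + (-1184 - 148*(-9)) = -41860 + (-1184 + 1332) = -41860 + 148 = -41712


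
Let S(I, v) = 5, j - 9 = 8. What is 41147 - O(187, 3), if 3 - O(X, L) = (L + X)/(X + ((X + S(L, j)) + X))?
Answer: 11643847/283 ≈ 41144.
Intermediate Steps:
j = 17 (j = 9 + 8 = 17)
O(X, L) = 3 - (L + X)/(5 + 3*X) (O(X, L) = 3 - (L + X)/(X + ((X + 5) + X)) = 3 - (L + X)/(X + ((5 + X) + X)) = 3 - (L + X)/(X + (5 + 2*X)) = 3 - (L + X)/(5 + 3*X))
41147 - O(187, 3) = 41147 - (15 - 1*3 + 8*187)/(5 + 3*187) = 41147 - (15 - 3 + 1496)/(5 + 561) = 41147 - 1508/566 = 41147 - 1*754/283 = 41147 - 754/283 = 11643847/283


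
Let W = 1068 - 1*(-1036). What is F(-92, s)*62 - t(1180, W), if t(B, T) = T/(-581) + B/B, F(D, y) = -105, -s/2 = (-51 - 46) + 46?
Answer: -3780787/581 ≈ -6507.4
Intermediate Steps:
s = 102 (s = -2*((-51 - 46) + 46) = -2*(-97 + 46) = -2*(-51) = 102)
W = 2104 (W = 1068 + 1036 = 2104)
t(B, T) = 1 - T/581 (t(B, T) = T*(-1/581) + 1 = -T/581 + 1 = 1 - T/581)
F(-92, s)*62 - t(1180, W) = -105*62 - (1 - 1/581*2104) = -6510 - (1 - 2104/581) = -6510 - 1*(-1523/581) = -6510 + 1523/581 = -3780787/581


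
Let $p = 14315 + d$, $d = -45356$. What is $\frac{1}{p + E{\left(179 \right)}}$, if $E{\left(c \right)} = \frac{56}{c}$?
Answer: $- \frac{179}{5556283} \approx -3.2216 \cdot 10^{-5}$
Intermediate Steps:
$p = -31041$ ($p = 14315 - 45356 = -31041$)
$\frac{1}{p + E{\left(179 \right)}} = \frac{1}{-31041 + \frac{56}{179}} = \frac{1}{- \frac{5556283}{179}} = - \frac{179}{5556283}$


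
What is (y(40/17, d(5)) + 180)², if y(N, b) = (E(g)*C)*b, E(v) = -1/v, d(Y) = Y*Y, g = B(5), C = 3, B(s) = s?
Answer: 27225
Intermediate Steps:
g = 5
d(Y) = Y²
y(N, b) = -3*b/5 (y(N, b) = (-1/5*3)*b = (-1*⅕*3)*b = (-⅕*3)*b = -3*b/5)
(y(40/17, d(5)) + 180)² = (-⅗*5² + 180)² = (-⅗*25 + 180)² = (-15 + 180)² = 165² = 27225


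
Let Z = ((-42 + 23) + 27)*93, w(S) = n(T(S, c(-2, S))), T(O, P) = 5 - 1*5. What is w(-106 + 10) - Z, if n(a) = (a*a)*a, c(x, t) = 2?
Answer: -744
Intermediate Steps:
T(O, P) = 0 (T(O, P) = 5 - 5 = 0)
n(a) = a³ (n(a) = a²*a = a³)
w(S) = 0 (w(S) = 0³ = 0)
Z = 744 (Z = (-19 + 27)*93 = 8*93 = 744)
w(-106 + 10) - Z = 0 - 1*744 = 0 - 744 = -744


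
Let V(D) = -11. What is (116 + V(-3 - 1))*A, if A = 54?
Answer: 5670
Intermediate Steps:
(116 + V(-3 - 1))*A = (116 - 11)*54 = 105*54 = 5670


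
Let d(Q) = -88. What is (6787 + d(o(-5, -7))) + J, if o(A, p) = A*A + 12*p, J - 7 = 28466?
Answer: 35172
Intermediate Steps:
J = 28473 (J = 7 + 28466 = 28473)
o(A, p) = A**2 + 12*p
(6787 + d(o(-5, -7))) + J = (6787 - 88) + 28473 = 6699 + 28473 = 35172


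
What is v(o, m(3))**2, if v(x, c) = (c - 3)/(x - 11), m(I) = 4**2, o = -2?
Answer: 1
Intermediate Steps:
m(I) = 16
v(x, c) = (-3 + c)/(-11 + x)
v(o, m(3))**2 = ((-3 + 16)/(-11 - 2))**2 = (13/(-13))**2 = (-1/13*13)**2 = (-1)**2 = 1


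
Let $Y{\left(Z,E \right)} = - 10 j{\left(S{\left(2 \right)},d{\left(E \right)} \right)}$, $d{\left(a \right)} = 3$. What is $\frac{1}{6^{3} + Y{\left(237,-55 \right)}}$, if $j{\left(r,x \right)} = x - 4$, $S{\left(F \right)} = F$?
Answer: $\frac{1}{226} \approx 0.0044248$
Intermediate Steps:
$j{\left(r,x \right)} = -4 + x$ ($j{\left(r,x \right)} = x - 4 = -4 + x$)
$Y{\left(Z,E \right)} = 10$ ($Y{\left(Z,E \right)} = - 10 \left(-4 + 3\right) = \left(-10\right) \left(-1\right) = 10$)
$\frac{1}{6^{3} + Y{\left(237,-55 \right)}} = \frac{1}{6^{3} + 10} = \frac{1}{216 + 10} = \frac{1}{226}$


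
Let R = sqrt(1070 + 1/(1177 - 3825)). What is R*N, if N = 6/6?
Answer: sqrt(1875683658)/1324 ≈ 32.711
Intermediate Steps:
N = 1 (N = 6*(1/6) = 1)
R = sqrt(1875683658)/1324 (R = sqrt(1070 + 1/(-2648)) = sqrt(1070 - 1/2648) = sqrt(2833359/2648) = sqrt(1875683658)/1324 ≈ 32.711)
R*N = (sqrt(1875683658)/1324)*1 = sqrt(1875683658)/1324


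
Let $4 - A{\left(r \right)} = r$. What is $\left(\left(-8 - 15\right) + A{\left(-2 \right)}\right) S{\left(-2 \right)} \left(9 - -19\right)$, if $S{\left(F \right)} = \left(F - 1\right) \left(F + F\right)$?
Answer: $-5712$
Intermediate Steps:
$A{\left(r \right)} = 4 - r$
$S{\left(F \right)} = 2 F \left(-1 + F\right)$ ($S{\left(F \right)} = \left(-1 + F\right) 2 F = 2 F \left(-1 + F\right)$)
$\left(\left(-8 - 15\right) + A{\left(-2 \right)}\right) S{\left(-2 \right)} \left(9 - -19\right) = \left(\left(-8 - 15\right) + \left(4 - -2\right)\right) 2 \left(-2\right) \left(-1 - 2\right) \left(9 - -19\right) = \left(-23 + \left(4 + 2\right)\right) 2 \left(-2\right) \left(-3\right) \left(9 + 19\right) = \left(-23 + 6\right) 12 \cdot 28 = \left(-17\right) 12 \cdot 28 = \left(-204\right) 28 = -5712$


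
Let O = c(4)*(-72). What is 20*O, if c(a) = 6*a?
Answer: -34560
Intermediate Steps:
O = -1728 (O = (6*4)*(-72) = 24*(-72) = -1728)
20*O = 20*(-1728) = -34560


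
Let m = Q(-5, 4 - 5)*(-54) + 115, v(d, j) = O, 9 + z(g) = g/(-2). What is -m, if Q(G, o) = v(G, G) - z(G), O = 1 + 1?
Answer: 344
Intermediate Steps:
z(g) = -9 - g/2 (z(g) = -9 + g/(-2) = -9 + g*(-1/2) = -9 - g/2)
O = 2
v(d, j) = 2
Q(G, o) = 11 + G/2 (Q(G, o) = 2 - (-9 - G/2) = 2 + (9 + G/2) = 11 + G/2)
m = -344 (m = (11 + (1/2)*(-5))*(-54) + 115 = (11 - 5/2)*(-54) + 115 = (17/2)*(-54) + 115 = -459 + 115 = -344)
-m = -1*(-344) = 344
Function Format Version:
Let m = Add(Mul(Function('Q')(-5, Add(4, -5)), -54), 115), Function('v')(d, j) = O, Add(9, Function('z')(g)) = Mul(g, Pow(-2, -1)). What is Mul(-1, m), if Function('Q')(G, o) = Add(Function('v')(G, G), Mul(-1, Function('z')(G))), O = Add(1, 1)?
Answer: 344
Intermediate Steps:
Function('z')(g) = Add(-9, Mul(Rational(-1, 2), g)) (Function('z')(g) = Add(-9, Mul(g, Pow(-2, -1))) = Add(-9, Mul(g, Rational(-1, 2))) = Add(-9, Mul(Rational(-1, 2), g)))
O = 2
Function('v')(d, j) = 2
Function('Q')(G, o) = Add(11, Mul(Rational(1, 2), G)) (Function('Q')(G, o) = Add(2, Mul(-1, Add(-9, Mul(Rational(-1, 2), G)))) = Add(2, Add(9, Mul(Rational(1, 2), G))) = Add(11, Mul(Rational(1, 2), G)))
m = -344 (m = Add(Mul(Add(11, Mul(Rational(1, 2), -5)), -54), 115) = Add(Mul(Add(11, Rational(-5, 2)), -54), 115) = Add(Mul(Rational(17, 2), -54), 115) = Add(-459, 115) = -344)
Mul(-1, m) = Mul(-1, -344) = 344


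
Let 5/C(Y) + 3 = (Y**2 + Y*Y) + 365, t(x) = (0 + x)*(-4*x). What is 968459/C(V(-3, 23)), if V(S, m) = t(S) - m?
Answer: 7092993716/5 ≈ 1.4186e+9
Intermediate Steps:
t(x) = -4*x**2 (t(x) = x*(-4*x) = -4*x**2)
V(S, m) = -m - 4*S**2 (V(S, m) = -4*S**2 - m = -m - 4*S**2)
C(Y) = 5/(362 + 2*Y**2) (C(Y) = 5/(-3 + ((Y**2 + Y*Y) + 365)) = 5/(-3 + ((Y**2 + Y**2) + 365)) = 5/(-3 + (2*Y**2 + 365)) = 5/(-3 + (365 + 2*Y**2)) = 5/(362 + 2*Y**2))
968459/C(V(-3, 23)) = 968459/((5/(2*(181 + (-1*23 - 4*(-3)**2)**2)))) = 968459/((5/(2*(181 + (-23 - 4*9)**2)))) = 968459/((5/(2*(181 + (-23 - 36)**2)))) = 968459/((5/(2*(181 + (-59)**2)))) = 968459/((5/(2*(181 + 3481)))) = 968459/(((5/2)/3662)) = 968459/(((5/2)*(1/3662))) = 968459/(5/7324) = 968459*(7324/5) = 7092993716/5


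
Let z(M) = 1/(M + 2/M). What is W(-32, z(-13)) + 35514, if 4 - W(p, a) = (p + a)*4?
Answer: 6095518/171 ≈ 35646.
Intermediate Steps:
W(p, a) = 4 - 4*a - 4*p (W(p, a) = 4 - (p + a)*4 = 4 - (a + p)*4 = 4 - (4*a + 4*p) = 4 + (-4*a - 4*p) = 4 - 4*a - 4*p)
W(-32, z(-13)) + 35514 = (4 - (-52)/(2 + (-13)**2) - 4*(-32)) + 35514 = (4 - (-52)/(2 + 169) + 128) + 35514 = (4 - (-52)/171 + 128) + 35514 = (4 - 4*(-13/171) + 128) + 35514 = (4 + 52/171 + 128) + 35514 = 22624/171 + 35514 = 6095518/171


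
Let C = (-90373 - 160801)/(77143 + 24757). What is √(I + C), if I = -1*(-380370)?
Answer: √39495881410694/10190 ≈ 616.74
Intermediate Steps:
I = 380370
C = -125587/50950 (C = -251174/101900 = -251174*1/101900 = -125587/50950 ≈ -2.4649)
√(I + C) = √(380370 - 125587/50950) = √(19379725913/50950) = √39495881410694/10190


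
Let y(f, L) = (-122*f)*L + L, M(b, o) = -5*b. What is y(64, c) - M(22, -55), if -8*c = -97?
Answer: -756399/8 ≈ -94550.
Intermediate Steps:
c = 97/8 (c = -⅛*(-97) = 97/8 ≈ 12.125)
y(f, L) = L - 122*L*f (y(f, L) = -122*L*f + L = L - 122*L*f)
y(64, c) - M(22, -55) = 97*(1 - 122*64)/8 - (-5)*22 = 97*(1 - 7808)/8 - 1*(-110) = (97/8)*(-7807) + 110 = -757279/8 + 110 = -756399/8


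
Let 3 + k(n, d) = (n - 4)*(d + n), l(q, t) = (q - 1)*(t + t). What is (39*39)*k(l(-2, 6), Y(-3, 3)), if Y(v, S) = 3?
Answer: 2003157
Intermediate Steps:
l(q, t) = 2*t*(-1 + q) (l(q, t) = (-1 + q)*(2*t) = 2*t*(-1 + q))
k(n, d) = -3 + (-4 + n)*(d + n) (k(n, d) = -3 + (n - 4)*(d + n) = -3 + (-4 + n)*(d + n))
(39*39)*k(l(-2, 6), Y(-3, 3)) = (39*39)*(-3 + (2*6*(-1 - 2))**2 - 4*3 - 8*6*(-1 - 2) + 3*(2*6*(-1 - 2))) = 1521*(-3 + (2*6*(-3))**2 - 12 - 8*6*(-3) + 3*(2*6*(-3))) = 1521*(-3 + (-36)**2 - 12 - 4*(-36) + 3*(-36)) = 1521*(-3 + 1296 - 12 + 144 - 108) = 1521*1317 = 2003157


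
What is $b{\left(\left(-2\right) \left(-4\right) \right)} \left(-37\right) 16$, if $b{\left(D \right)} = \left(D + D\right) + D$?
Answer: $-14208$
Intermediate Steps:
$b{\left(D \right)} = 3 D$ ($b{\left(D \right)} = 2 D + D = 3 D$)
$b{\left(\left(-2\right) \left(-4\right) \right)} \left(-37\right) 16 = 3 \left(\left(-2\right) \left(-4\right)\right) \left(-37\right) 16 = 3 \cdot 8 \left(-37\right) 16 = 24 \left(-37\right) 16 = \left(-888\right) 16 = -14208$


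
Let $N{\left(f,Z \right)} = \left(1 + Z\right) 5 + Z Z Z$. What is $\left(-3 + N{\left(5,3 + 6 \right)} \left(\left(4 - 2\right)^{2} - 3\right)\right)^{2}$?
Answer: $602176$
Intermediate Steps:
$N{\left(f,Z \right)} = 5 + Z^{3} + 5 Z$ ($N{\left(f,Z \right)} = \left(5 + 5 Z\right) + Z^{2} Z = \left(5 + 5 Z\right) + Z^{3} = 5 + Z^{3} + 5 Z$)
$\left(-3 + N{\left(5,3 + 6 \right)} \left(\left(4 - 2\right)^{2} - 3\right)\right)^{2} = \left(-3 + \left(5 + \left(3 + 6\right)^{3} + 5 \left(3 + 6\right)\right) \left(\left(4 - 2\right)^{2} - 3\right)\right)^{2} = \left(-3 + \left(5 + 9^{3} + 5 \cdot 9\right) \left(2^{2} - 3\right)\right)^{2} = \left(-3 + \left(5 + 729 + 45\right) \left(4 - 3\right)\right)^{2} = \left(-3 + 779 \cdot 1\right)^{2} = \left(-3 + 779\right)^{2} = 776^{2} = 602176$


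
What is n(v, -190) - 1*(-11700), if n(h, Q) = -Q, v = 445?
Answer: 11890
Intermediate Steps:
n(v, -190) - 1*(-11700) = -1*(-190) - 1*(-11700) = 190 + 11700 = 11890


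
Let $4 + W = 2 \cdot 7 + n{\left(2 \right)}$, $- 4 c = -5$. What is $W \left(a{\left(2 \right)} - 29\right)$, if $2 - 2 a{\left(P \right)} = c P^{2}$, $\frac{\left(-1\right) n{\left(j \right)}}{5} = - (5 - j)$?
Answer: $- \frac{1525}{2} \approx -762.5$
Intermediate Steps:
$n{\left(j \right)} = 25 - 5 j$ ($n{\left(j \right)} = - 5 \left(- (5 - j)\right) = - 5 \left(-5 + j\right) = 25 - 5 j$)
$c = \frac{5}{4}$ ($c = \left(- \frac{1}{4}\right) \left(-5\right) = \frac{5}{4} \approx 1.25$)
$W = 25$ ($W = -4 + \left(2 \cdot 7 + \left(25 - 10\right)\right) = -4 + \left(14 + \left(25 - 10\right)\right) = -4 + \left(14 + 15\right) = -4 + 29 = 25$)
$a{\left(P \right)} = 1 - \frac{5 P^{2}}{8}$ ($a{\left(P \right)} = 1 - \frac{\frac{5}{4} P^{2}}{2} = 1 - \frac{5 P^{2}}{8}$)
$W \left(a{\left(2 \right)} - 29\right) = 25 \left(\left(1 - \frac{5 \cdot 2^{2}}{8}\right) - 29\right) = 25 \left(\left(1 - \frac{5}{2}\right) - 29\right) = 25 \left(- \frac{3}{2} - 29\right) = 25 \left(- \frac{61}{2}\right) = - \frac{1525}{2}$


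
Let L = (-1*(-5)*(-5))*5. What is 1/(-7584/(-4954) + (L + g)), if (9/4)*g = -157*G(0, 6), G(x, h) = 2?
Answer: -22293/5863609 ≈ -0.0038019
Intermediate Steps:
g = -1256/9 (g = 4*(-157*2)/9 = (4/9)*(-314) = -1256/9 ≈ -139.56)
L = -125 (L = (5*(-5))*5 = -25*5 = -125)
1/(-7584/(-4954) + (L + g)) = 1/(-7584/(-4954) + (-125 - 1256/9)) = 1/(-7584*(-1/4954) - 2381/9) = 1/(3792/2477 - 2381/9) = 1/(-5863609/22293) = -22293/5863609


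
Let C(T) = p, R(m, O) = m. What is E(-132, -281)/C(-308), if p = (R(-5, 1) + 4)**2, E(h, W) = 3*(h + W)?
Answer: -1239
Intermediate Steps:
E(h, W) = 3*W + 3*h (E(h, W) = 3*(W + h) = 3*W + 3*h)
p = 1 (p = (-5 + 4)**2 = (-1)**2 = 1)
C(T) = 1
E(-132, -281)/C(-308) = (3*(-281) + 3*(-132))/1 = (-843 - 396)*1 = -1239*1 = -1239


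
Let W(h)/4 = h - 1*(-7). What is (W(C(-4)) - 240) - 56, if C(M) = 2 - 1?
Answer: -264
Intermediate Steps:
C(M) = 1
W(h) = 28 + 4*h (W(h) = 4*(h - 1*(-7)) = 4*(h + 7) = 4*(7 + h) = 28 + 4*h)
(W(C(-4)) - 240) - 56 = ((28 + 4*1) - 240) - 56 = ((28 + 4) - 240) - 56 = (32 - 240) - 56 = -208 - 56 = -264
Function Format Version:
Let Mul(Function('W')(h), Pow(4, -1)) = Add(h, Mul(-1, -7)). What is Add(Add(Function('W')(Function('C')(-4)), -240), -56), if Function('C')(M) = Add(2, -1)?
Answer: -264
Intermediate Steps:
Function('C')(M) = 1
Function('W')(h) = Add(28, Mul(4, h)) (Function('W')(h) = Mul(4, Add(h, Mul(-1, -7))) = Mul(4, Add(h, 7)) = Mul(4, Add(7, h)) = Add(28, Mul(4, h)))
Add(Add(Function('W')(Function('C')(-4)), -240), -56) = Add(Add(Add(28, Mul(4, 1)), -240), -56) = Add(Add(Add(28, 4), -240), -56) = Add(Add(32, -240), -56) = Add(-208, -56) = -264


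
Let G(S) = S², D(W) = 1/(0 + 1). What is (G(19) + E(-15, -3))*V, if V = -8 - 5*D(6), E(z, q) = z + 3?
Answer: -4537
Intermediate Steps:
D(W) = 1 (D(W) = 1/1 = 1)
E(z, q) = 3 + z
V = -13 (V = -8 - 5*1 = -8 - 5 = -13)
(G(19) + E(-15, -3))*V = (19² + (3 - 15))*(-13) = (361 - 12)*(-13) = 349*(-13) = -4537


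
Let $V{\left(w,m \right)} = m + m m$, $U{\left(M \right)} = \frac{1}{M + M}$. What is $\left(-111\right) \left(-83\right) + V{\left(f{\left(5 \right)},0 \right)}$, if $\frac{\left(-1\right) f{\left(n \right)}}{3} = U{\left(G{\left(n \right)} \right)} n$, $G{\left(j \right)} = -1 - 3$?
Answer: $9213$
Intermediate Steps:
$G{\left(j \right)} = -4$ ($G{\left(j \right)} = -1 - 3 = -4$)
$U{\left(M \right)} = \frac{1}{2 M}$
$f{\left(n \right)} = \frac{3 n}{8}$ ($f{\left(n \right)} = - 3 \frac{1}{2 \left(-4\right)} n = - 3 \cdot \frac{1}{2} \left(- \frac{1}{4}\right) n = - 3 \left(- \frac{n}{8}\right) = \frac{3 n}{8}$)
$V{\left(w,m \right)} = m + m^{2}$
$\left(-111\right) \left(-83\right) + V{\left(f{\left(5 \right)},0 \right)} = \left(-111\right) \left(-83\right) + 0 \left(1 + 0\right) = 9213 + 0 \cdot 1 = 9213 + 0 = 9213$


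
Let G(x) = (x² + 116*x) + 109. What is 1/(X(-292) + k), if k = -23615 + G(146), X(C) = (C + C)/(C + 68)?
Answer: 28/412961 ≈ 6.7803e-5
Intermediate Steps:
G(x) = 109 + x² + 116*x
X(C) = 2*C/(68 + C) (X(C) = (2*C)/(68 + C) = 2*C/(68 + C))
k = 14746 (k = -23615 + (109 + 146² + 116*146) = -23615 + (109 + 21316 + 16936) = -23615 + 38361 = 14746)
1/(X(-292) + k) = 1/(2*(-292)/(68 - 292) + 14746) = 1/(2*(-292)/(-224) + 14746) = 1/(2*(-292)*(-1/224) + 14746) = 1/(73/28 + 14746) = 1/(412961/28) = 28/412961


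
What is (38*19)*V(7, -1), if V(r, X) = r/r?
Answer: 722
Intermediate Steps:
V(r, X) = 1
(38*19)*V(7, -1) = (38*19)*1 = 722*1 = 722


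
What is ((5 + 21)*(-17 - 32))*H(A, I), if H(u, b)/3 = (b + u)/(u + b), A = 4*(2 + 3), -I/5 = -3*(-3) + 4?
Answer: -3822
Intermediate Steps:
I = -65 (I = -5*(-3*(-3) + 4) = -5*(9 + 4) = -5*13 = -65)
A = 20 (A = 4*5 = 20)
H(u, b) = 3 (H(u, b) = 3*((b + u)/(u + b)) = 3*((b + u)/(b + u)) = 3*1 = 3)
((5 + 21)*(-17 - 32))*H(A, I) = ((5 + 21)*(-17 - 32))*3 = (26*(-49))*3 = -1274*3 = -3822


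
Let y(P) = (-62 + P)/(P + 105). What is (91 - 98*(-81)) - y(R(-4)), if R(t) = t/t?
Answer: 851135/106 ≈ 8029.6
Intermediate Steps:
R(t) = 1
y(P) = (-62 + P)/(105 + P)
(91 - 98*(-81)) - y(R(-4)) = (91 - 98*(-81)) - (-62 + 1)/(105 + 1) = (91 + 7938) - (-61)/106 = 8029 - (-61)/106 = 8029 - 1*(-61/106) = 8029 + 61/106 = 851135/106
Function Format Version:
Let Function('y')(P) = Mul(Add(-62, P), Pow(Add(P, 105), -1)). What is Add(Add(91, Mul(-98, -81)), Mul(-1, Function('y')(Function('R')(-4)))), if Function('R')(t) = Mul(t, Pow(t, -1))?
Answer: Rational(851135, 106) ≈ 8029.6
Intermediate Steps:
Function('R')(t) = 1
Function('y')(P) = Mul(Pow(Add(105, P), -1), Add(-62, P)) (Function('y')(P) = Mul(Add(-62, P), Pow(Add(105, P), -1)) = Mul(Pow(Add(105, P), -1), Add(-62, P)))
Add(Add(91, Mul(-98, -81)), Mul(-1, Function('y')(Function('R')(-4)))) = Add(Add(91, Mul(-98, -81)), Mul(-1, Mul(Pow(Add(105, 1), -1), Add(-62, 1)))) = Add(Add(91, 7938), Mul(-1, Mul(Pow(106, -1), -61))) = Add(8029, Mul(-1, Mul(Rational(1, 106), -61))) = Add(8029, Mul(-1, Rational(-61, 106))) = Add(8029, Rational(61, 106)) = Rational(851135, 106)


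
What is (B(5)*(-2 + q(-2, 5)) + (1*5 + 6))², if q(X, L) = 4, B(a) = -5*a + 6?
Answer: 729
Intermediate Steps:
B(a) = 6 - 5*a
(B(5)*(-2 + q(-2, 5)) + (1*5 + 6))² = ((6 - 5*5)*(-2 + 4) + (1*5 + 6))² = ((6 - 25)*2 + (5 + 6))² = (-19*2 + 11)² = (-38 + 11)² = (-27)² = 729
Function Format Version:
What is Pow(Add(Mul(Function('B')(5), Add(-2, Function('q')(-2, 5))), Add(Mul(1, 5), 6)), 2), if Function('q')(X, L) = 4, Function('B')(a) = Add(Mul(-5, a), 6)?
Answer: 729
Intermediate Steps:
Function('B')(a) = Add(6, Mul(-5, a))
Pow(Add(Mul(Function('B')(5), Add(-2, Function('q')(-2, 5))), Add(Mul(1, 5), 6)), 2) = Pow(Add(Mul(Add(6, Mul(-5, 5)), Add(-2, 4)), Add(Mul(1, 5), 6)), 2) = Pow(Add(Mul(Add(6, -25), 2), Add(5, 6)), 2) = Pow(Add(Mul(-19, 2), 11), 2) = Pow(Add(-38, 11), 2) = Pow(-27, 2) = 729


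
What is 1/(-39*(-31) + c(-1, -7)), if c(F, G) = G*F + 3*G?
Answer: 1/1195 ≈ 0.00083682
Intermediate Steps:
c(F, G) = 3*G + F*G (c(F, G) = F*G + 3*G = 3*G + F*G)
1/(-39*(-31) + c(-1, -7)) = 1/(-39*(-31) - 7*(3 - 1)) = 1/(1209 - 7*2) = 1/(1209 - 14) = 1/1195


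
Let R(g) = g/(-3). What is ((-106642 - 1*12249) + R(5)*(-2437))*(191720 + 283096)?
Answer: -54522804736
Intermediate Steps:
R(g) = -g/3 (R(g) = g*(-⅓) = -g/3)
((-106642 - 1*12249) + R(5)*(-2437))*(191720 + 283096) = ((-106642 - 1*12249) - ⅓*5*(-2437))*(191720 + 283096) = ((-106642 - 12249) - 5/3*(-2437))*474816 = (-118891 + 12185/3)*474816 = -344488/3*474816 = -54522804736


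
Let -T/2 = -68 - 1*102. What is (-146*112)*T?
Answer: -5559680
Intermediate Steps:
T = 340 (T = -2*(-68 - 1*102) = -2*(-68 - 102) = -2*(-170) = 340)
(-146*112)*T = -146*112*340 = -16352*340 = -5559680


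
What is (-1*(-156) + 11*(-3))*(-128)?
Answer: -15744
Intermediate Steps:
(-1*(-156) + 11*(-3))*(-128) = (156 - 33)*(-128) = 123*(-128) = -15744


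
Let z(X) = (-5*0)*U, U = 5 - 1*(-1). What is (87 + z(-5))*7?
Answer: 609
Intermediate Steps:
U = 6 (U = 5 + 1 = 6)
z(X) = 0 (z(X) = -5*0*6 = 0*6 = 0)
(87 + z(-5))*7 = (87 + 0)*7 = 87*7 = 609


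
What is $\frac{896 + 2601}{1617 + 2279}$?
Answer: $\frac{3497}{3896} \approx 0.89759$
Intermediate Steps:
$\frac{896 + 2601}{1617 + 2279} = \frac{3497}{3896}$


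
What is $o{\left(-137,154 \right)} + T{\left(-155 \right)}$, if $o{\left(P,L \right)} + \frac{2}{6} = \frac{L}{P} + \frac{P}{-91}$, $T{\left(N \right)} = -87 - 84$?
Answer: $- \frac{6393773}{37401} \approx -170.95$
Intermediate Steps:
$T{\left(N \right)} = -171$
$o{\left(P,L \right)} = - \frac{1}{3} - \frac{P}{91} + \frac{L}{P}$ ($o{\left(P,L \right)} = - \frac{1}{3} + \left(\frac{L}{P} + \frac{P}{-91}\right) = - \frac{1}{3} + \left(\frac{L}{P} + P \left(- \frac{1}{91}\right)\right) = - \frac{1}{3} + \left(\frac{L}{P} - \frac{P}{91}\right) = - \frac{1}{3} + \left(- \frac{P}{91} + \frac{L}{P}\right) = - \frac{1}{3} - \frac{P}{91} + \frac{L}{P}$)
$o{\left(-137,154 \right)} + T{\left(-155 \right)} = \left(- \frac{1}{3} - - \frac{137}{91} + \frac{154}{-137}\right) - 171 = \left(- \frac{1}{3} + \frac{137}{91} + 154 \left(- \frac{1}{137}\right)\right) - 171 = \left(- \frac{1}{3} + \frac{137}{91} - \frac{154}{137}\right) - 171 = \frac{1798}{37401} - 171 = - \frac{6393773}{37401}$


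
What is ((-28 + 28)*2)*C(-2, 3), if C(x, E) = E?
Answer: 0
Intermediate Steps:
((-28 + 28)*2)*C(-2, 3) = ((-28 + 28)*2)*3 = (0*2)*3 = 0*3 = 0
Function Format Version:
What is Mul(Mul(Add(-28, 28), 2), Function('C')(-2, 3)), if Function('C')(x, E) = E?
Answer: 0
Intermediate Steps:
Mul(Mul(Add(-28, 28), 2), Function('C')(-2, 3)) = Mul(Mul(Add(-28, 28), 2), 3) = Mul(Mul(0, 2), 3) = Mul(0, 3) = 0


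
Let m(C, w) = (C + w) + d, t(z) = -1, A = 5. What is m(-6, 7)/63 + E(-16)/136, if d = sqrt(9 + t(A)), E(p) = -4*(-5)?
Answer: 349/2142 + 2*sqrt(2)/63 ≈ 0.20783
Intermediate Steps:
E(p) = 20
d = 2*sqrt(2) (d = sqrt(9 - 1) = sqrt(8) = 2*sqrt(2) ≈ 2.8284)
m(C, w) = C + w + 2*sqrt(2) (m(C, w) = (C + w) + 2*sqrt(2) = C + w + 2*sqrt(2))
m(-6, 7)/63 + E(-16)/136 = (-6 + 7 + 2*sqrt(2))/63 + 20/136 = (1 + 2*sqrt(2))*(1/63) + 20*(1/136) = (1/63 + 2*sqrt(2)/63) + 5/34 = 349/2142 + 2*sqrt(2)/63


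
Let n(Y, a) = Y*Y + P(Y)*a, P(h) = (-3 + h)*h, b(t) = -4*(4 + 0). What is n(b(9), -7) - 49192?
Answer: -51064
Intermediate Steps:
b(t) = -16 (b(t) = -4*4 = -16)
P(h) = h*(-3 + h)
n(Y, a) = Y**2 + Y*a*(-3 + Y) (n(Y, a) = Y*Y + (Y*(-3 + Y))*a = Y**2 + Y*a*(-3 + Y))
n(b(9), -7) - 49192 = -16*(-16 - 7*(-3 - 16)) - 49192 = -16*(-16 - 7*(-19)) - 49192 = -16*(-16 + 133) - 49192 = -16*117 - 49192 = -1872 - 49192 = -51064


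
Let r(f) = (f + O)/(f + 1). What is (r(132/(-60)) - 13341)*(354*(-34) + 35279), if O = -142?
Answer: -1843750975/6 ≈ -3.0729e+8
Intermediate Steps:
r(f) = (-142 + f)/(1 + f) (r(f) = (f - 142)/(f + 1) = (-142 + f)/(1 + f))
(r(132/(-60)) - 13341)*(354*(-34) + 35279) = ((-142 + 132/(-60))/(1 + 132/(-60)) - 13341)*(354*(-34) + 35279) = ((-142 + 132*(-1/60))/(1 + 132*(-1/60)) - 13341)*(-12036 + 35279) = ((-142 - 11/5)/(1 - 11/5) - 13341)*23243 = (-721/5/(-6/5) - 13341)*23243 = (-5/6*(-721/5) - 13341)*23243 = (721/6 - 13341)*23243 = -79325/6*23243 = -1843750975/6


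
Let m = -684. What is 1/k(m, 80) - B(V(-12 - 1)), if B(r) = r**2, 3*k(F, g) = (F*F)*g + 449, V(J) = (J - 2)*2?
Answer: -33686036097/37428929 ≈ -900.00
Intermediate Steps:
V(J) = -4 + 2*J (V(J) = (-2 + J)*2 = -4 + 2*J)
k(F, g) = 449/3 + g*F**2/3 (k(F, g) = ((F*F)*g + 449)/3 = (F**2*g + 449)/3 = (g*F**2 + 449)/3 = (449 + g*F**2)/3 = 449/3 + g*F**2/3)
1/k(m, 80) - B(V(-12 - 1)) = 1/(449/3 + (1/3)*80*(-684)**2) - (-4 + 2*(-12 - 1))**2 = 1/(449/3 + (1/3)*80*467856) - (-4 + 2*(-13))**2 = 1/(449/3 + 12476160) - (-4 - 26)**2 = 1/(37428929/3) - 1*(-30)**2 = 3/37428929 - 1*900 = 3/37428929 - 900 = -33686036097/37428929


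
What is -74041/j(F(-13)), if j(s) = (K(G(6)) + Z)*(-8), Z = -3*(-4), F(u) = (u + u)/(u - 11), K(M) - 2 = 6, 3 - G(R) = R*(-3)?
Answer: 74041/160 ≈ 462.76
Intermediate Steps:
G(R) = 3 + 3*R (G(R) = 3 - R*(-3) = 3 - (-3)*R = 3 + 3*R)
K(M) = 8 (K(M) = 2 + 6 = 8)
F(u) = 2*u/(-11 + u) (F(u) = (2*u)/(-11 + u) = 2*u/(-11 + u))
Z = 12
j(s) = -160 (j(s) = (8 + 12)*(-8) = 20*(-8) = -160)
-74041/j(F(-13)) = -74041/(-160) = -74041*(-1/160) = 74041/160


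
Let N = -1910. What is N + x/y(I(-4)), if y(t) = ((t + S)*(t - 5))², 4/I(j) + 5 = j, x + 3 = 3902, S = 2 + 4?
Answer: -1634170523/857500 ≈ -1905.7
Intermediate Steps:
S = 6
x = 3899 (x = -3 + 3902 = 3899)
I(j) = 4/(-5 + j)
y(t) = (-5 + t)²*(6 + t)² (y(t) = ((t + 6)*(t - 5))² = ((6 + t)*(-5 + t))² = ((-5 + t)*(6 + t))² = (-5 + t)²*(6 + t)²)
N + x/y(I(-4)) = -1910 + 3899/(((-5 + 4/(-5 - 4))²*(6 + 4/(-5 - 4))²)) = -1910 + 3899/(((-5 + 4/(-9))²*(6 + 4/(-9))²)) = -1910 + 3899/(((-5 + 4*(-⅑))²*(6 + 4*(-⅑))²)) = -1910 + 3899/(((-5 - 4/9)²*(6 - 4/9)²)) = -1910 + 3899/(((-49/9)²*(50/9)²)) = -1910 + 3899/(((2401/81)*(2500/81))) = -1910 + 3899/(6002500/6561) = -1910 + 3899*(6561/6002500) = -1910 + 3654477/857500 = -1634170523/857500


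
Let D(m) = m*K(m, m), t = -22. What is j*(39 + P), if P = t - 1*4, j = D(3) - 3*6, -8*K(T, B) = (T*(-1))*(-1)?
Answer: -1989/8 ≈ -248.63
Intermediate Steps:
K(T, B) = -T/8 (K(T, B) = -T*(-1)*(-1)/8 = -(-T)*(-1)/8 = -T/8)
D(m) = -m²/8 (D(m) = m*(-m/8) = -m²/8)
j = -153/8 (j = -⅛*3² - 3*6 = -⅛*9 - 18 = -9/8 - 18 = -153/8 ≈ -19.125)
P = -26 (P = -22 - 1*4 = -22 - 4 = -26)
j*(39 + P) = -153*(39 - 26)/8 = -153/8*13 = -1989/8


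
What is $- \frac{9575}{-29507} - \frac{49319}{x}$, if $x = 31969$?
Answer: $- \frac{1149152558}{943309283} \approx -1.2182$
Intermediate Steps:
$- \frac{9575}{-29507} - \frac{49319}{x} = - \frac{9575}{-29507} - \frac{49319}{31969} = \left(-9575\right) \left(- \frac{1}{29507}\right) - \frac{49319}{31969} = \frac{9575}{29507} - \frac{49319}{31969} = - \frac{1149152558}{943309283}$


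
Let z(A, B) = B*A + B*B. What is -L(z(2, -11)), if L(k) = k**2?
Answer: -9801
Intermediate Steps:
z(A, B) = B**2 + A*B (z(A, B) = A*B + B**2 = B**2 + A*B)
-L(z(2, -11)) = -(-11*(2 - 11))**2 = -(-11*(-9))**2 = -1*99**2 = -1*9801 = -9801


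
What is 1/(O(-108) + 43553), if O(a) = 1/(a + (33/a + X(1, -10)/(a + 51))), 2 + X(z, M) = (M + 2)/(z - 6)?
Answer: 370381/16131200273 ≈ 2.2961e-5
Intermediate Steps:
X(z, M) = -2 + (2 + M)/(-6 + z) (X(z, M) = -2 + (M + 2)/(z - 6) = -2 + (2 + M)/(-6 + z))
O(a) = 1/(a + 33/a - 2/(5*(51 + a))) (O(a) = 1/(a + (33/a + ((14 - 10 - 2*1)/(-6 + 1))/(a + 51))) = 1/(a + (33/a + ((14 - 10 - 2)/(-5))/(51 + a))) = 1/(a + (33/a + (-⅕*2)/(51 + a))) = 1/(a + (33/a - 2/(5*(51 + a)))) = 1/(a + 33/a - 2/(5*(51 + a))))
1/(O(-108) + 43553) = 1/(5*(-108)*(51 - 108)/(8415 + 5*(-108)³ + 163*(-108) + 255*(-108)²) + 43553) = 1/(5*(-108)*(-57)/(8415 + 5*(-1259712) - 17604 + 255*11664) + 43553) = 1/(5*(-108)*(-57)/(8415 - 6298560 - 17604 + 2974320) + 43553) = 1/(5*(-108)*(-57)/(-3333429) + 43553) = 1/(5*(-108)*(-1/3333429)*(-57) + 43553) = 1/(-3420/370381 + 43553) = 1/(16131200273/370381) = 370381/16131200273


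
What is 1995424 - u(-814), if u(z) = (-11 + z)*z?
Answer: 1323874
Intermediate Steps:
u(z) = z*(-11 + z)
1995424 - u(-814) = 1995424 - (-814)*(-11 - 814) = 1995424 - (-814)*(-825) = 1995424 - 1*671550 = 1995424 - 671550 = 1323874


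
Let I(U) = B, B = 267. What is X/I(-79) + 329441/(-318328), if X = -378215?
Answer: -120484385267/84993576 ≈ -1417.6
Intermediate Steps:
I(U) = 267
X/I(-79) + 329441/(-318328) = -378215/267 + 329441/(-318328) = -378215*1/267 + 329441*(-1/318328) = -378215/267 - 329441/318328 = -120484385267/84993576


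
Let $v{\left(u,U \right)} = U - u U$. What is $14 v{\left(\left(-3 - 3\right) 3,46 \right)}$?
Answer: $12236$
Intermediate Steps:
$v{\left(u,U \right)} = U - U u$
$14 v{\left(\left(-3 - 3\right) 3,46 \right)} = 14 \cdot 46 \left(1 - \left(-3 - 3\right) 3\right) = 14 \cdot 46 \left(1 - \left(-6\right) 3\right) = 14 \cdot 46 \left(1 - -18\right) = 14 \cdot 46 \left(1 + 18\right) = 14 \cdot 46 \cdot 19 = 14 \cdot 874 = 12236$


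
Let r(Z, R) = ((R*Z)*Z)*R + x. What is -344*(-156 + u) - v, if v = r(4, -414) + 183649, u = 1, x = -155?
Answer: -2872510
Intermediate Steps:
r(Z, R) = -155 + R**2*Z**2 (r(Z, R) = ((R*Z)*Z)*R - 155 = (R*Z**2)*R - 155 = R**2*Z**2 - 155 = -155 + R**2*Z**2)
v = 2925830 (v = (-155 + (-414)**2*4**2) + 183649 = (-155 + 171396*16) + 183649 = (-155 + 2742336) + 183649 = 2742181 + 183649 = 2925830)
-344*(-156 + u) - v = -344*(-156 + 1) - 1*2925830 = -344*(-155) - 2925830 = 53320 - 2925830 = -2872510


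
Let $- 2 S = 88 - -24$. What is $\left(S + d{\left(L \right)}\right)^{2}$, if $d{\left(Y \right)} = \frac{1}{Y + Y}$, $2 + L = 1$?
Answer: $\frac{12769}{4} \approx 3192.3$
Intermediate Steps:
$L = -1$ ($L = -2 + 1 = -1$)
$d{\left(Y \right)} = \frac{1}{2 Y}$
$S = -56$ ($S = - \frac{88 - -24}{2} = - \frac{88 + 24}{2} = \left(- \frac{1}{2}\right) 112 = -56$)
$\left(S + d{\left(L \right)}\right)^{2} = \left(-56 + \frac{1}{2 \left(-1\right)}\right)^{2} = \left(-56 + \frac{1}{2} \left(-1\right)\right)^{2} = \left(-56 - \frac{1}{2}\right)^{2} = \left(- \frac{113}{2}\right)^{2} = \frac{12769}{4}$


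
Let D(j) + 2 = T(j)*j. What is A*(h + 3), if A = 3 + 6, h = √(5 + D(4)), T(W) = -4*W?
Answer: 27 + 9*I*√61 ≈ 27.0 + 70.292*I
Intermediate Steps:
D(j) = -2 - 4*j² (D(j) = -2 + (-4*j)*j = -2 - 4*j²)
h = I*√61 (h = √(5 + (-2 - 4*4²)) = √(5 + (-2 - 4*16)) = √(5 + (-2 - 64)) = √(5 - 66) = √(-61) = I*√61 ≈ 7.8102*I)
A = 9
A*(h + 3) = 9*(I*√61 + 3) = 9*(3 + I*√61) = 27 + 9*I*√61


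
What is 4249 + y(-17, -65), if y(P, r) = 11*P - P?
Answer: 4079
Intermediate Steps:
y(P, r) = 10*P
4249 + y(-17, -65) = 4249 + 10*(-17) = 4249 - 170 = 4079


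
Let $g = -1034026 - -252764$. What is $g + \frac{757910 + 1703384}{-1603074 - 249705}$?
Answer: $- \frac{85147546376}{108987} \approx -7.8126 \cdot 10^{5}$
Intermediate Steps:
$g = -781262$ ($g = -1034026 + 252764 = -781262$)
$g + \frac{757910 + 1703384}{-1603074 - 249705} = -781262 + \frac{757910 + 1703384}{-1603074 - 249705} = -781262 + \frac{2461294}{-1852779} = -781262 + 2461294 \left(- \frac{1}{1852779}\right) = -781262 - \frac{144782}{108987} = - \frac{85147546376}{108987}$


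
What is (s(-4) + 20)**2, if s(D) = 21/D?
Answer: 3481/16 ≈ 217.56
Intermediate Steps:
(s(-4) + 20)**2 = (21/(-4) + 20)**2 = (21*(-1/4) + 20)**2 = (-21/4 + 20)**2 = (59/4)**2 = 3481/16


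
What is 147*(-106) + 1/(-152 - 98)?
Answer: -3895501/250 ≈ -15582.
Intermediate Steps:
147*(-106) + 1/(-152 - 98) = -15582 + 1/(-250) = -15582 - 1/250 = -3895501/250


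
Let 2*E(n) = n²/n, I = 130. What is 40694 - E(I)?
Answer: 40629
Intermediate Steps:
E(n) = n/2 (E(n) = (n²/n)/2 = n/2)
40694 - E(I) = 40694 - 130/2 = 40694 - 1*65 = 40694 - 65 = 40629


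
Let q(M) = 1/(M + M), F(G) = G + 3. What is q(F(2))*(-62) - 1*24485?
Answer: -122456/5 ≈ -24491.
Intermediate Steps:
F(G) = 3 + G
q(M) = 1/(2*M)
q(F(2))*(-62) - 1*24485 = (1/(2*(3 + 2)))*(-62) - 1*24485 = ((1/2)/5)*(-62) - 24485 = ((1/2)*(1/5))*(-62) - 24485 = (1/10)*(-62) - 24485 = -31/5 - 24485 = -122456/5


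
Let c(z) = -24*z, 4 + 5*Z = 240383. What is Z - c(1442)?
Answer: 413419/5 ≈ 82684.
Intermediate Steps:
Z = 240379/5 (Z = -⅘ + (⅕)*240383 = -⅘ + 240383/5 = 240379/5 ≈ 48076.)
Z - c(1442) = 240379/5 - (-24)*1442 = 240379/5 - 1*(-34608) = 240379/5 + 34608 = 413419/5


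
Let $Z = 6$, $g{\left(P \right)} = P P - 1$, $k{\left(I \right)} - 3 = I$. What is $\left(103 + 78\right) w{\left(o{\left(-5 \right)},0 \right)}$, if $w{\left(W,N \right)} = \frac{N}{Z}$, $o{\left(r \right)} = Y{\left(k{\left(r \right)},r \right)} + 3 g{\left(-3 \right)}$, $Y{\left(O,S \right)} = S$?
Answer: $0$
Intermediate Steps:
$k{\left(I \right)} = 3 + I$
$g{\left(P \right)} = -1 + P^{2}$ ($g{\left(P \right)} = P^{2} - 1 = -1 + P^{2}$)
$o{\left(r \right)} = 24 + r$ ($o{\left(r \right)} = r + 3 \left(-1 + \left(-3\right)^{2}\right) = r + 3 \left(-1 + 9\right) = r + 3 \cdot 8 = r + 24 = 24 + r$)
$w{\left(W,N \right)} = \frac{N}{6}$
$\left(103 + 78\right) w{\left(o{\left(-5 \right)},0 \right)} = \left(103 + 78\right) \frac{1}{6} \cdot 0 = 181 \cdot 0 = 0$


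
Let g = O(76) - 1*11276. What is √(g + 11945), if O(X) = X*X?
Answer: √6445 ≈ 80.281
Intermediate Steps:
O(X) = X²
g = -5500 (g = 76² - 1*11276 = 5776 - 11276 = -5500)
√(g + 11945) = √(-5500 + 11945) = √6445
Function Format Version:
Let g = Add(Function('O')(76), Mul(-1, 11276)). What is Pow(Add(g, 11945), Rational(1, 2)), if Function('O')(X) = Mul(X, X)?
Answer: Pow(6445, Rational(1, 2)) ≈ 80.281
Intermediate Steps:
Function('O')(X) = Pow(X, 2)
g = -5500 (g = Add(Pow(76, 2), Mul(-1, 11276)) = Add(5776, -11276) = -5500)
Pow(Add(g, 11945), Rational(1, 2)) = Pow(Add(-5500, 11945), Rational(1, 2)) = Pow(6445, Rational(1, 2))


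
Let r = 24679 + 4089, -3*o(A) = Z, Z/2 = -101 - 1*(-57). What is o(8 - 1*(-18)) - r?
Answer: -86216/3 ≈ -28739.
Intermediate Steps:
Z = -88 (Z = 2*(-101 - 1*(-57)) = 2*(-101 + 57) = 2*(-44) = -88)
o(A) = 88/3 (o(A) = -1/3*(-88) = 88/3)
r = 28768
o(8 - 1*(-18)) - r = 88/3 - 1*28768 = 88/3 - 28768 = -86216/3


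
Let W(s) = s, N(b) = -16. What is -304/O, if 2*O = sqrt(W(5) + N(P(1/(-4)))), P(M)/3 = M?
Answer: 608*I*sqrt(11)/11 ≈ 183.32*I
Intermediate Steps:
P(M) = 3*M
O = I*sqrt(11)/2 (O = sqrt(5 - 16)/2 = sqrt(-11)/2 = (I*sqrt(11))/2 = I*sqrt(11)/2 ≈ 1.6583*I)
-304/O = -304*(-2*I*sqrt(11)/11) = -(-608)*I*sqrt(11)/11 = 608*I*sqrt(11)/11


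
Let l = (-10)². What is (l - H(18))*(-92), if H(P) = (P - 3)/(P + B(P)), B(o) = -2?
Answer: -36455/4 ≈ -9113.8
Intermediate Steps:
l = 100
H(P) = (-3 + P)/(-2 + P) (H(P) = (P - 3)/(P - 2) = (-3 + P)/(-2 + P))
(l - H(18))*(-92) = (100 - (-3 + 18)/(-2 + 18))*(-92) = (100 - 15/16)*(-92) = (1585/16)*(-92) = -36455/4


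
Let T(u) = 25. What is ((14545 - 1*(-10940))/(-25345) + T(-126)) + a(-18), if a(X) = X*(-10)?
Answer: 1034048/5069 ≈ 203.99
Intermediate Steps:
a(X) = -10*X
((14545 - 1*(-10940))/(-25345) + T(-126)) + a(-18) = ((14545 - 1*(-10940))/(-25345) + 25) - 10*(-18) = ((14545 + 10940)*(-1/25345) + 25) + 180 = (25485*(-1/25345) + 25) + 180 = (-5097/5069 + 25) + 180 = 121628/5069 + 180 = 1034048/5069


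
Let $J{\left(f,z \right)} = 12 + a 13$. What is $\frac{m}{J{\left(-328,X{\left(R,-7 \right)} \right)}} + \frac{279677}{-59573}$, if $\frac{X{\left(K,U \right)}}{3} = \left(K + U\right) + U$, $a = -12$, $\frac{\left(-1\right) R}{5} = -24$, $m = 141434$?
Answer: $- \frac{4232960585}{4289256} \approx -986.88$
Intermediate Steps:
$R = 120$ ($R = \left(-5\right) \left(-24\right) = 120$)
$X{\left(K,U \right)} = 3 K + 6 U$ ($X{\left(K,U \right)} = 3 \left(\left(K + U\right) + U\right) = 3 \left(K + 2 U\right) = 3 K + 6 U$)
$J{\left(f,z \right)} = -144$ ($J{\left(f,z \right)} = 12 - 156 = -144$)
$\frac{m}{J{\left(-328,X{\left(R,-7 \right)} \right)}} + \frac{279677}{-59573} = \frac{141434}{-144} + \frac{279677}{-59573} = 141434 \left(- \frac{1}{144}\right) + 279677 \left(- \frac{1}{59573}\right) = - \frac{70717}{72} - \frac{279677}{59573} = - \frac{4232960585}{4289256}$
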